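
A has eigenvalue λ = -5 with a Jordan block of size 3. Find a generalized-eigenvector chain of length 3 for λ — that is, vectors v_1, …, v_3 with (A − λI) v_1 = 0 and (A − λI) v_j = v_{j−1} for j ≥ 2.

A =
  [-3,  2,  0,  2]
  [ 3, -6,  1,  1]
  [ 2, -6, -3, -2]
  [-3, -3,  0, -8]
A Jordan chain for λ = -5 of length 3:
v_1 = (4, 2, -4, -6)ᵀ
v_2 = (2, 3, 2, -3)ᵀ
v_3 = (1, 0, 0, 0)ᵀ

Let N = A − (-5)·I. We want v_3 with N^3 v_3 = 0 but N^2 v_3 ≠ 0; then v_{j-1} := N · v_j for j = 3, …, 2.

Pick v_3 = (1, 0, 0, 0)ᵀ.
Then v_2 = N · v_3 = (2, 3, 2, -3)ᵀ.
Then v_1 = N · v_2 = (4, 2, -4, -6)ᵀ.

Sanity check: (A − (-5)·I) v_1 = (0, 0, 0, 0)ᵀ = 0. ✓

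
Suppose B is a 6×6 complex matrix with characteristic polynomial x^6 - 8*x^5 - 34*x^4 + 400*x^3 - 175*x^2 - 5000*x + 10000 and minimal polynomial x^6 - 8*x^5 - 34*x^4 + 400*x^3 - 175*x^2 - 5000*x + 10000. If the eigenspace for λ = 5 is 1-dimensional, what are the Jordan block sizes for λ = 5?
Block sizes for λ = 5: [2]

Step 1 — from the characteristic polynomial, algebraic multiplicity of λ = 5 is 2. From dim ker(B − (5)·I) = 1, there are exactly 1 Jordan blocks for λ = 5.
Step 2 — from the minimal polynomial, the factor (x − 5)^2 tells us the largest block for λ = 5 has size 2.
Step 3 — with total size 2, 1 blocks, and largest block 2, the block sizes (in nonincreasing order) are [2].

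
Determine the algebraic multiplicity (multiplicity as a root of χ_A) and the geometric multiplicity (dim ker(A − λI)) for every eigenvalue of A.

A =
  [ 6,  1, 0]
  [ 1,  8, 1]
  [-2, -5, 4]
λ = 6: alg = 3, geom = 1

Step 1 — factor the characteristic polynomial to read off the algebraic multiplicities:
  χ_A(x) = (x - 6)^3

Step 2 — compute geometric multiplicities via the rank-nullity identity g(λ) = n − rank(A − λI):
  rank(A − (6)·I) = 2, so dim ker(A − (6)·I) = n − 2 = 1

Summary:
  λ = 6: algebraic multiplicity = 3, geometric multiplicity = 1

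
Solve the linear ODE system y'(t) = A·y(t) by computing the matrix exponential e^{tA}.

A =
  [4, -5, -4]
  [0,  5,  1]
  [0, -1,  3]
e^{tA} =
  [exp(4*t), -t^2*exp(4*t)/2 - 5*t*exp(4*t), -t^2*exp(4*t)/2 - 4*t*exp(4*t)]
  [0, t*exp(4*t) + exp(4*t), t*exp(4*t)]
  [0, -t*exp(4*t), -t*exp(4*t) + exp(4*t)]

Strategy: write A = P · J · P⁻¹ where J is a Jordan canonical form, so e^{tA} = P · e^{tJ} · P⁻¹, and e^{tJ} can be computed block-by-block.

A has Jordan form
J =
  [4, 1, 0]
  [0, 4, 1]
  [0, 0, 4]
(up to reordering of blocks).

Per-block formulas:
  For a 3×3 Jordan block J_3(4): exp(t · J_3(4)) = e^(4t)·(I + t·N + (t^2/2)·N^2), where N is the 3×3 nilpotent shift.

After assembling e^{tJ} and conjugating by P, we get:

e^{tA} =
  [exp(4*t), -t^2*exp(4*t)/2 - 5*t*exp(4*t), -t^2*exp(4*t)/2 - 4*t*exp(4*t)]
  [0, t*exp(4*t) + exp(4*t), t*exp(4*t)]
  [0, -t*exp(4*t), -t*exp(4*t) + exp(4*t)]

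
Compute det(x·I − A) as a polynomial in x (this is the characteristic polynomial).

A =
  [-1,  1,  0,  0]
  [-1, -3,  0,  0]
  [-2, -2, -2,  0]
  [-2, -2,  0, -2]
x^4 + 8*x^3 + 24*x^2 + 32*x + 16

Expanding det(x·I − A) (e.g. by cofactor expansion or by noting that A is similar to its Jordan form J, which has the same characteristic polynomial as A) gives
  χ_A(x) = x^4 + 8*x^3 + 24*x^2 + 32*x + 16
which factors as (x + 2)^4. The eigenvalues (with algebraic multiplicities) are λ = -2 with multiplicity 4.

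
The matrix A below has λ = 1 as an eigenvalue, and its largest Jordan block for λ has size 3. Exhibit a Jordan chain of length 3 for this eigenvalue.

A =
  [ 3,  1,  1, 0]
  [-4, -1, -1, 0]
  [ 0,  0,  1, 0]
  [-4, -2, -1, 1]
A Jordan chain for λ = 1 of length 3:
v_1 = (1, -2, 0, -2)ᵀ
v_2 = (1, -1, 0, -1)ᵀ
v_3 = (0, 0, 1, 0)ᵀ

Let N = A − (1)·I. We want v_3 with N^3 v_3 = 0 but N^2 v_3 ≠ 0; then v_{j-1} := N · v_j for j = 3, …, 2.

Pick v_3 = (0, 0, 1, 0)ᵀ.
Then v_2 = N · v_3 = (1, -1, 0, -1)ᵀ.
Then v_1 = N · v_2 = (1, -2, 0, -2)ᵀ.

Sanity check: (A − (1)·I) v_1 = (0, 0, 0, 0)ᵀ = 0. ✓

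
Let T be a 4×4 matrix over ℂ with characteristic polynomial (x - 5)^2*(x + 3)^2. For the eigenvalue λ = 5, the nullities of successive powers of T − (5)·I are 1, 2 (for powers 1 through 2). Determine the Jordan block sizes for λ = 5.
Block sizes for λ = 5: [2]

From the dimensions of kernels of powers, the number of Jordan blocks of size at least j is d_j − d_{j−1} where d_j = dim ker(N^j) (with d_0 = 0). Computing the differences gives [1, 1].
The number of blocks of size exactly k is (#blocks of size ≥ k) − (#blocks of size ≥ k + 1), so the partition is: 1 block(s) of size 2.
In nonincreasing order the block sizes are [2].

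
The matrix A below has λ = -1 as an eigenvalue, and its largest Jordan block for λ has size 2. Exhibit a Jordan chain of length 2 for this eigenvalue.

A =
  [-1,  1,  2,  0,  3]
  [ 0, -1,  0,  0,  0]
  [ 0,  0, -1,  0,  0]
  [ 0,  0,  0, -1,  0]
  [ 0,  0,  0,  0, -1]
A Jordan chain for λ = -1 of length 2:
v_1 = (1, 0, 0, 0, 0)ᵀ
v_2 = (0, 1, 0, 0, 0)ᵀ

Let N = A − (-1)·I. We want v_2 with N^2 v_2 = 0 but N^1 v_2 ≠ 0; then v_{j-1} := N · v_j for j = 2, …, 2.

Pick v_2 = (0, 1, 0, 0, 0)ᵀ.
Then v_1 = N · v_2 = (1, 0, 0, 0, 0)ᵀ.

Sanity check: (A − (-1)·I) v_1 = (0, 0, 0, 0, 0)ᵀ = 0. ✓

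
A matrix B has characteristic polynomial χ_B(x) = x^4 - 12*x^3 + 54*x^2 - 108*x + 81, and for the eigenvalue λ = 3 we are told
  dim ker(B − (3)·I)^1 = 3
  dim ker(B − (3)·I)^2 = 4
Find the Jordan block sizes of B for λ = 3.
Block sizes for λ = 3: [2, 1, 1]

From the dimensions of kernels of powers, the number of Jordan blocks of size at least j is d_j − d_{j−1} where d_j = dim ker(N^j) (with d_0 = 0). Computing the differences gives [3, 1].
The number of blocks of size exactly k is (#blocks of size ≥ k) − (#blocks of size ≥ k + 1), so the partition is: 2 block(s) of size 1, 1 block(s) of size 2.
In nonincreasing order the block sizes are [2, 1, 1].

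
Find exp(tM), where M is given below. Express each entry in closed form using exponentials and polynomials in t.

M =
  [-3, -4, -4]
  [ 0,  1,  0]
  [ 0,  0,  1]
e^{tM} =
  [exp(-3*t), -exp(t) + exp(-3*t), -exp(t) + exp(-3*t)]
  [0, exp(t), 0]
  [0, 0, exp(t)]

Strategy: write M = P · J · P⁻¹ where J is a Jordan canonical form, so e^{tM} = P · e^{tJ} · P⁻¹, and e^{tJ} can be computed block-by-block.

M has Jordan form
J =
  [-3, 0, 0]
  [ 0, 1, 0]
  [ 0, 0, 1]
(up to reordering of blocks).

Per-block formulas:
  For a 1×1 block at λ = -3: exp(t · [-3]) = [e^(-3t)].
  For a 1×1 block at λ = 1: exp(t · [1]) = [e^(1t)].

After assembling e^{tJ} and conjugating by P, we get:

e^{tM} =
  [exp(-3*t), -exp(t) + exp(-3*t), -exp(t) + exp(-3*t)]
  [0, exp(t), 0]
  [0, 0, exp(t)]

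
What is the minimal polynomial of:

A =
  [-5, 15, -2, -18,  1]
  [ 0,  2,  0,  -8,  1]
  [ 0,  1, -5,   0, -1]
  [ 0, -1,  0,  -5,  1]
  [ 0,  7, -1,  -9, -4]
x^4 + 12*x^3 + 30*x^2 - 100*x - 375

The characteristic polynomial is χ_A(x) = (x - 3)*(x + 5)^4, so the eigenvalues are known. The minimal polynomial is
  m_A(x) = Π_λ (x − λ)^{k_λ}
where k_λ is the size of the *largest* Jordan block for λ (equivalently, the smallest k with (A − λI)^k v = 0 for every generalised eigenvector v of λ).

  λ = -5: largest Jordan block has size 3, contributing (x + 5)^3
  λ = 3: largest Jordan block has size 1, contributing (x − 3)

So m_A(x) = (x - 3)*(x + 5)^3 = x^4 + 12*x^3 + 30*x^2 - 100*x - 375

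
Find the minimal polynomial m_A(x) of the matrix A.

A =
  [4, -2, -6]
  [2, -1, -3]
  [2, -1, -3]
x^2

The characteristic polynomial is χ_A(x) = x^3, so the eigenvalues are known. The minimal polynomial is
  m_A(x) = Π_λ (x − λ)^{k_λ}
where k_λ is the size of the *largest* Jordan block for λ (equivalently, the smallest k with (A − λI)^k v = 0 for every generalised eigenvector v of λ).

  λ = 0: largest Jordan block has size 2, contributing (x − 0)^2

So m_A(x) = x^2 = x^2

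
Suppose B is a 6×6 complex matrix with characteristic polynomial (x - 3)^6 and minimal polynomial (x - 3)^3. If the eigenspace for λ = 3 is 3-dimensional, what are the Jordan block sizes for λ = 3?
Block sizes for λ = 3: [3, 2, 1]

Step 1 — from the characteristic polynomial, algebraic multiplicity of λ = 3 is 6. From dim ker(B − (3)·I) = 3, there are exactly 3 Jordan blocks for λ = 3.
Step 2 — from the minimal polynomial, the factor (x − 3)^3 tells us the largest block for λ = 3 has size 3.
Step 3 — with total size 6, 3 blocks, and largest block 3, the block sizes (in nonincreasing order) are [3, 2, 1].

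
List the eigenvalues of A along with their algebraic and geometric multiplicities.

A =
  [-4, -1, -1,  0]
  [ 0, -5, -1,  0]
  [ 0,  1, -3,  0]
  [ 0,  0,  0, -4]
λ = -4: alg = 4, geom = 3

Step 1 — factor the characteristic polynomial to read off the algebraic multiplicities:
  χ_A(x) = (x + 4)^4

Step 2 — compute geometric multiplicities via the rank-nullity identity g(λ) = n − rank(A − λI):
  rank(A − (-4)·I) = 1, so dim ker(A − (-4)·I) = n − 1 = 3

Summary:
  λ = -4: algebraic multiplicity = 4, geometric multiplicity = 3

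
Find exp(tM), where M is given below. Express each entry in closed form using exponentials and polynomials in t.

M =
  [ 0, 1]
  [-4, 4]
e^{tM} =
  [-2*t*exp(2*t) + exp(2*t), t*exp(2*t)]
  [-4*t*exp(2*t), 2*t*exp(2*t) + exp(2*t)]

Strategy: write M = P · J · P⁻¹ where J is a Jordan canonical form, so e^{tM} = P · e^{tJ} · P⁻¹, and e^{tJ} can be computed block-by-block.

M has Jordan form
J =
  [2, 1]
  [0, 2]
(up to reordering of blocks).

Per-block formulas:
  For a 2×2 Jordan block J_2(2): exp(t · J_2(2)) = e^(2t)·(I + t·N), where N is the 2×2 nilpotent shift.

After assembling e^{tJ} and conjugating by P, we get:

e^{tM} =
  [-2*t*exp(2*t) + exp(2*t), t*exp(2*t)]
  [-4*t*exp(2*t), 2*t*exp(2*t) + exp(2*t)]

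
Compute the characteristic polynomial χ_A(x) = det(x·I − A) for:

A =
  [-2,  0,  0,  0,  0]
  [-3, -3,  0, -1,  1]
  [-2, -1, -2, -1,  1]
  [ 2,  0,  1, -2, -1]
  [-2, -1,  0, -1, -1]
x^5 + 10*x^4 + 40*x^3 + 80*x^2 + 80*x + 32

Expanding det(x·I − A) (e.g. by cofactor expansion or by noting that A is similar to its Jordan form J, which has the same characteristic polynomial as A) gives
  χ_A(x) = x^5 + 10*x^4 + 40*x^3 + 80*x^2 + 80*x + 32
which factors as (x + 2)^5. The eigenvalues (with algebraic multiplicities) are λ = -2 with multiplicity 5.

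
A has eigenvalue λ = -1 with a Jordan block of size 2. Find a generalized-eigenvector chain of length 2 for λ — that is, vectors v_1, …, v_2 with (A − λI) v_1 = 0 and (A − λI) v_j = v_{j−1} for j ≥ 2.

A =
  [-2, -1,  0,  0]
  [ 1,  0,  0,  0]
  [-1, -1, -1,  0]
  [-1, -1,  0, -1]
A Jordan chain for λ = -1 of length 2:
v_1 = (-1, 1, -1, -1)ᵀ
v_2 = (1, 0, 0, 0)ᵀ

Let N = A − (-1)·I. We want v_2 with N^2 v_2 = 0 but N^1 v_2 ≠ 0; then v_{j-1} := N · v_j for j = 2, …, 2.

Pick v_2 = (1, 0, 0, 0)ᵀ.
Then v_1 = N · v_2 = (-1, 1, -1, -1)ᵀ.

Sanity check: (A − (-1)·I) v_1 = (0, 0, 0, 0)ᵀ = 0. ✓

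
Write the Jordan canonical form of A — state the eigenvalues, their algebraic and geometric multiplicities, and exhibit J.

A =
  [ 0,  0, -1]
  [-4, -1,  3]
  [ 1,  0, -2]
J_3(-1)

The characteristic polynomial is
  det(x·I − A) = x^3 + 3*x^2 + 3*x + 1 = (x + 1)^3

Eigenvalues and multiplicities (the geometric multiplicity of λ is n − rank(A − λI), which equals the number of Jordan blocks for λ):
  λ = -1: algebraic multiplicity = 3, geometric multiplicity = 1

Determining the block sizes for each eigenvalue:
  λ = -1: one block (gm = 1), so the single block has size am = 3 → block sizes [3]

Assembling the blocks gives a Jordan form
J =
  [-1,  1,  0]
  [ 0, -1,  1]
  [ 0,  0, -1]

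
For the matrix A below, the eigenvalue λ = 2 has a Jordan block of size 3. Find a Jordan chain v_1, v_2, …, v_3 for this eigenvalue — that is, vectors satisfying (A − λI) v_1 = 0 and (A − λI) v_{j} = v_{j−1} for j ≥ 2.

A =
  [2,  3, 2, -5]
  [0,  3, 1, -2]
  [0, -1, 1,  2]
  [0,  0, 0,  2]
A Jordan chain for λ = 2 of length 3:
v_1 = (1, 0, 0, 0)ᵀ
v_2 = (3, 1, -1, 0)ᵀ
v_3 = (0, 1, 0, 0)ᵀ

Let N = A − (2)·I. We want v_3 with N^3 v_3 = 0 but N^2 v_3 ≠ 0; then v_{j-1} := N · v_j for j = 3, …, 2.

Pick v_3 = (0, 1, 0, 0)ᵀ.
Then v_2 = N · v_3 = (3, 1, -1, 0)ᵀ.
Then v_1 = N · v_2 = (1, 0, 0, 0)ᵀ.

Sanity check: (A − (2)·I) v_1 = (0, 0, 0, 0)ᵀ = 0. ✓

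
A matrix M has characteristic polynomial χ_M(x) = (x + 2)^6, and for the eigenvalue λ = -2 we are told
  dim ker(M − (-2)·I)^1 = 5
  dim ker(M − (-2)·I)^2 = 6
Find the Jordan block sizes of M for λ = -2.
Block sizes for λ = -2: [2, 1, 1, 1, 1]

From the dimensions of kernels of powers, the number of Jordan blocks of size at least j is d_j − d_{j−1} where d_j = dim ker(N^j) (with d_0 = 0). Computing the differences gives [5, 1].
The number of blocks of size exactly k is (#blocks of size ≥ k) − (#blocks of size ≥ k + 1), so the partition is: 4 block(s) of size 1, 1 block(s) of size 2.
In nonincreasing order the block sizes are [2, 1, 1, 1, 1].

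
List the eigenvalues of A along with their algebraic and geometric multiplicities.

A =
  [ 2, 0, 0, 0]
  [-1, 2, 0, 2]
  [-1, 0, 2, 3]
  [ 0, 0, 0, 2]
λ = 2: alg = 4, geom = 2

Step 1 — factor the characteristic polynomial to read off the algebraic multiplicities:
  χ_A(x) = (x - 2)^4

Step 2 — compute geometric multiplicities via the rank-nullity identity g(λ) = n − rank(A − λI):
  rank(A − (2)·I) = 2, so dim ker(A − (2)·I) = n − 2 = 2

Summary:
  λ = 2: algebraic multiplicity = 4, geometric multiplicity = 2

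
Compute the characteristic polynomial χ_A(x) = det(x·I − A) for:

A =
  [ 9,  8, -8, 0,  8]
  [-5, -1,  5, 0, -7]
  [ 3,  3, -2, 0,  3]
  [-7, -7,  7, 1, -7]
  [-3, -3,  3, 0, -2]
x^5 - 5*x^4 + 10*x^3 - 10*x^2 + 5*x - 1

Expanding det(x·I − A) (e.g. by cofactor expansion or by noting that A is similar to its Jordan form J, which has the same characteristic polynomial as A) gives
  χ_A(x) = x^5 - 5*x^4 + 10*x^3 - 10*x^2 + 5*x - 1
which factors as (x - 1)^5. The eigenvalues (with algebraic multiplicities) are λ = 1 with multiplicity 5.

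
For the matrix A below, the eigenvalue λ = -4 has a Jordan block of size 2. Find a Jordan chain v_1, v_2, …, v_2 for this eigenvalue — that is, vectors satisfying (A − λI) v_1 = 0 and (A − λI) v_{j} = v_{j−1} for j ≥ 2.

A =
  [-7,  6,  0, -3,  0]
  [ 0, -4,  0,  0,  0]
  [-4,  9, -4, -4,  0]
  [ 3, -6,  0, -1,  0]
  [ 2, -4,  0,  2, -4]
A Jordan chain for λ = -4 of length 2:
v_1 = (-3, 0, -4, 3, 2)ᵀ
v_2 = (1, 0, 0, 0, 0)ᵀ

Let N = A − (-4)·I. We want v_2 with N^2 v_2 = 0 but N^1 v_2 ≠ 0; then v_{j-1} := N · v_j for j = 2, …, 2.

Pick v_2 = (1, 0, 0, 0, 0)ᵀ.
Then v_1 = N · v_2 = (-3, 0, -4, 3, 2)ᵀ.

Sanity check: (A − (-4)·I) v_1 = (0, 0, 0, 0, 0)ᵀ = 0. ✓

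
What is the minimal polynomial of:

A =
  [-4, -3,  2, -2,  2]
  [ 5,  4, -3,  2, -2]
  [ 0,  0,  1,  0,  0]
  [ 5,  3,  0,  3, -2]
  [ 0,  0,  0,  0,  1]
x^3 - 3*x^2 + 3*x - 1

The characteristic polynomial is χ_A(x) = (x - 1)^5, so the eigenvalues are known. The minimal polynomial is
  m_A(x) = Π_λ (x − λ)^{k_λ}
where k_λ is the size of the *largest* Jordan block for λ (equivalently, the smallest k with (A − λI)^k v = 0 for every generalised eigenvector v of λ).

  λ = 1: largest Jordan block has size 3, contributing (x − 1)^3

So m_A(x) = (x - 1)^3 = x^3 - 3*x^2 + 3*x - 1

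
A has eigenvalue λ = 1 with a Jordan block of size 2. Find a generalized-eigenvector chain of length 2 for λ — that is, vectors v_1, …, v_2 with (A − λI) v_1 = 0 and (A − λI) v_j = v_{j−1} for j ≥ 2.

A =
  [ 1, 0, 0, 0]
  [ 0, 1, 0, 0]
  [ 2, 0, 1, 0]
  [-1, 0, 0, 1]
A Jordan chain for λ = 1 of length 2:
v_1 = (0, 0, 2, -1)ᵀ
v_2 = (1, 0, 0, 0)ᵀ

Let N = A − (1)·I. We want v_2 with N^2 v_2 = 0 but N^1 v_2 ≠ 0; then v_{j-1} := N · v_j for j = 2, …, 2.

Pick v_2 = (1, 0, 0, 0)ᵀ.
Then v_1 = N · v_2 = (0, 0, 2, -1)ᵀ.

Sanity check: (A − (1)·I) v_1 = (0, 0, 0, 0)ᵀ = 0. ✓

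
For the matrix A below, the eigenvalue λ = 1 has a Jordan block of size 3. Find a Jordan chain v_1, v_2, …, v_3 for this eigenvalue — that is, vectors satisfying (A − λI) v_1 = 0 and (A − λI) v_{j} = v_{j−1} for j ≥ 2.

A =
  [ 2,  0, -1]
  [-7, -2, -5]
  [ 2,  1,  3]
A Jordan chain for λ = 1 of length 3:
v_1 = (-1, 4, -1)ᵀ
v_2 = (1, -7, 2)ᵀ
v_3 = (1, 0, 0)ᵀ

Let N = A − (1)·I. We want v_3 with N^3 v_3 = 0 but N^2 v_3 ≠ 0; then v_{j-1} := N · v_j for j = 3, …, 2.

Pick v_3 = (1, 0, 0)ᵀ.
Then v_2 = N · v_3 = (1, -7, 2)ᵀ.
Then v_1 = N · v_2 = (-1, 4, -1)ᵀ.

Sanity check: (A − (1)·I) v_1 = (0, 0, 0)ᵀ = 0. ✓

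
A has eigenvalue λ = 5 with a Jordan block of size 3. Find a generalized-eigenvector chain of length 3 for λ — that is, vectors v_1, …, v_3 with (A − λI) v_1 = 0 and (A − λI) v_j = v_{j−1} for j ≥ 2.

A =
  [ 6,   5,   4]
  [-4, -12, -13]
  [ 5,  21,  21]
A Jordan chain for λ = 5 of length 3:
v_1 = (1, -1, 1)ᵀ
v_2 = (1, -4, 5)ᵀ
v_3 = (1, 0, 0)ᵀ

Let N = A − (5)·I. We want v_3 with N^3 v_3 = 0 but N^2 v_3 ≠ 0; then v_{j-1} := N · v_j for j = 3, …, 2.

Pick v_3 = (1, 0, 0)ᵀ.
Then v_2 = N · v_3 = (1, -4, 5)ᵀ.
Then v_1 = N · v_2 = (1, -1, 1)ᵀ.

Sanity check: (A − (5)·I) v_1 = (0, 0, 0)ᵀ = 0. ✓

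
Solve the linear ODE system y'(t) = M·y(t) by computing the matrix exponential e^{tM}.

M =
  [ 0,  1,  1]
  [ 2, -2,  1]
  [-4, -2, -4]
e^{tM} =
  [t^2*exp(-2*t) + 2*t*exp(-2*t) + exp(-2*t), t*exp(-2*t), t^2*exp(-2*t)/2 + t*exp(-2*t)]
  [2*t*exp(-2*t), exp(-2*t), t*exp(-2*t)]
  [-2*t^2*exp(-2*t) - 4*t*exp(-2*t), -2*t*exp(-2*t), -t^2*exp(-2*t) - 2*t*exp(-2*t) + exp(-2*t)]

Strategy: write M = P · J · P⁻¹ where J is a Jordan canonical form, so e^{tM} = P · e^{tJ} · P⁻¹, and e^{tJ} can be computed block-by-block.

M has Jordan form
J =
  [-2,  1,  0]
  [ 0, -2,  1]
  [ 0,  0, -2]
(up to reordering of blocks).

Per-block formulas:
  For a 3×3 Jordan block J_3(-2): exp(t · J_3(-2)) = e^(-2t)·(I + t·N + (t^2/2)·N^2), where N is the 3×3 nilpotent shift.

After assembling e^{tJ} and conjugating by P, we get:

e^{tM} =
  [t^2*exp(-2*t) + 2*t*exp(-2*t) + exp(-2*t), t*exp(-2*t), t^2*exp(-2*t)/2 + t*exp(-2*t)]
  [2*t*exp(-2*t), exp(-2*t), t*exp(-2*t)]
  [-2*t^2*exp(-2*t) - 4*t*exp(-2*t), -2*t*exp(-2*t), -t^2*exp(-2*t) - 2*t*exp(-2*t) + exp(-2*t)]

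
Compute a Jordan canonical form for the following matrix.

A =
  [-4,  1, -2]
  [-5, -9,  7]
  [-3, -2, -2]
J_3(-5)

The characteristic polynomial is
  det(x·I − A) = x^3 + 15*x^2 + 75*x + 125 = (x + 5)^3

Eigenvalues and multiplicities (the geometric multiplicity of λ is n − rank(A − λI), which equals the number of Jordan blocks for λ):
  λ = -5: algebraic multiplicity = 3, geometric multiplicity = 1

Determining the block sizes for each eigenvalue:
  λ = -5: one block (gm = 1), so the single block has size am = 3 → block sizes [3]

Assembling the blocks gives a Jordan form
J =
  [-5,  1,  0]
  [ 0, -5,  1]
  [ 0,  0, -5]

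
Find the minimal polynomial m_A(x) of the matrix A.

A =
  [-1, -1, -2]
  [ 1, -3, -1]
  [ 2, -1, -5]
x^3 + 9*x^2 + 27*x + 27

The characteristic polynomial is χ_A(x) = (x + 3)^3, so the eigenvalues are known. The minimal polynomial is
  m_A(x) = Π_λ (x − λ)^{k_λ}
where k_λ is the size of the *largest* Jordan block for λ (equivalently, the smallest k with (A − λI)^k v = 0 for every generalised eigenvector v of λ).

  λ = -3: largest Jordan block has size 3, contributing (x + 3)^3

So m_A(x) = (x + 3)^3 = x^3 + 9*x^2 + 27*x + 27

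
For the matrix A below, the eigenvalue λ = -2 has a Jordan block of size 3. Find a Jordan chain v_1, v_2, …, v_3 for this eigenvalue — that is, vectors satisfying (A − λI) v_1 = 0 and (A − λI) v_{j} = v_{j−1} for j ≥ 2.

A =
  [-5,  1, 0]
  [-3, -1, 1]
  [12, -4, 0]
A Jordan chain for λ = -2 of length 3:
v_1 = (6, 18, 0)ᵀ
v_2 = (-3, -3, 12)ᵀ
v_3 = (1, 0, 0)ᵀ

Let N = A − (-2)·I. We want v_3 with N^3 v_3 = 0 but N^2 v_3 ≠ 0; then v_{j-1} := N · v_j for j = 3, …, 2.

Pick v_3 = (1, 0, 0)ᵀ.
Then v_2 = N · v_3 = (-3, -3, 12)ᵀ.
Then v_1 = N · v_2 = (6, 18, 0)ᵀ.

Sanity check: (A − (-2)·I) v_1 = (0, 0, 0)ᵀ = 0. ✓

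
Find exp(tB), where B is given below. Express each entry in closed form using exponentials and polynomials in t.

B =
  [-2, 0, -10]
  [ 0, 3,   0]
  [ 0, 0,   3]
e^{tB} =
  [exp(-2*t), 0, -2*exp(3*t) + 2*exp(-2*t)]
  [0, exp(3*t), 0]
  [0, 0, exp(3*t)]

Strategy: write B = P · J · P⁻¹ where J is a Jordan canonical form, so e^{tB} = P · e^{tJ} · P⁻¹, and e^{tJ} can be computed block-by-block.

B has Jordan form
J =
  [-2, 0, 0]
  [ 0, 3, 0]
  [ 0, 0, 3]
(up to reordering of blocks).

Per-block formulas:
  For a 1×1 block at λ = 3: exp(t · [3]) = [e^(3t)].
  For a 1×1 block at λ = -2: exp(t · [-2]) = [e^(-2t)].

After assembling e^{tJ} and conjugating by P, we get:

e^{tB} =
  [exp(-2*t), 0, -2*exp(3*t) + 2*exp(-2*t)]
  [0, exp(3*t), 0]
  [0, 0, exp(3*t)]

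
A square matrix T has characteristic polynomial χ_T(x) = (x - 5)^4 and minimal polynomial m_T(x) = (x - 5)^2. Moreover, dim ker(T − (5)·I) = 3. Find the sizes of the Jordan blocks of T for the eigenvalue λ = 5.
Block sizes for λ = 5: [2, 1, 1]

Step 1 — from the characteristic polynomial, algebraic multiplicity of λ = 5 is 4. From dim ker(T − (5)·I) = 3, there are exactly 3 Jordan blocks for λ = 5.
Step 2 — from the minimal polynomial, the factor (x − 5)^2 tells us the largest block for λ = 5 has size 2.
Step 3 — with total size 4, 3 blocks, and largest block 2, the block sizes (in nonincreasing order) are [2, 1, 1].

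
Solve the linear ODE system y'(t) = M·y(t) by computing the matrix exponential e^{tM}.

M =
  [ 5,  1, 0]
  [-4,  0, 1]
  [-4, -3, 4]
e^{tM} =
  [2*t*exp(3*t) + exp(3*t), -t^2*exp(3*t)/2 + t*exp(3*t), t^2*exp(3*t)/2]
  [-4*t*exp(3*t), t^2*exp(3*t) - 3*t*exp(3*t) + exp(3*t), -t^2*exp(3*t) + t*exp(3*t)]
  [-4*t*exp(3*t), t^2*exp(3*t) - 3*t*exp(3*t), -t^2*exp(3*t) + t*exp(3*t) + exp(3*t)]

Strategy: write M = P · J · P⁻¹ where J is a Jordan canonical form, so e^{tM} = P · e^{tJ} · P⁻¹, and e^{tJ} can be computed block-by-block.

M has Jordan form
J =
  [3, 1, 0]
  [0, 3, 1]
  [0, 0, 3]
(up to reordering of blocks).

Per-block formulas:
  For a 3×3 Jordan block J_3(3): exp(t · J_3(3)) = e^(3t)·(I + t·N + (t^2/2)·N^2), where N is the 3×3 nilpotent shift.

After assembling e^{tJ} and conjugating by P, we get:

e^{tM} =
  [2*t*exp(3*t) + exp(3*t), -t^2*exp(3*t)/2 + t*exp(3*t), t^2*exp(3*t)/2]
  [-4*t*exp(3*t), t^2*exp(3*t) - 3*t*exp(3*t) + exp(3*t), -t^2*exp(3*t) + t*exp(3*t)]
  [-4*t*exp(3*t), t^2*exp(3*t) - 3*t*exp(3*t), -t^2*exp(3*t) + t*exp(3*t) + exp(3*t)]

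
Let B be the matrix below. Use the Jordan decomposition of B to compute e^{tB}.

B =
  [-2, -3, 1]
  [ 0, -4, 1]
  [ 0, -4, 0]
e^{tB} =
  [exp(-2*t), t^2*exp(-2*t) - 3*t*exp(-2*t), -t^2*exp(-2*t)/2 + t*exp(-2*t)]
  [0, -2*t*exp(-2*t) + exp(-2*t), t*exp(-2*t)]
  [0, -4*t*exp(-2*t), 2*t*exp(-2*t) + exp(-2*t)]

Strategy: write B = P · J · P⁻¹ where J is a Jordan canonical form, so e^{tB} = P · e^{tJ} · P⁻¹, and e^{tJ} can be computed block-by-block.

B has Jordan form
J =
  [-2,  1,  0]
  [ 0, -2,  1]
  [ 0,  0, -2]
(up to reordering of blocks).

Per-block formulas:
  For a 3×3 Jordan block J_3(-2): exp(t · J_3(-2)) = e^(-2t)·(I + t·N + (t^2/2)·N^2), where N is the 3×3 nilpotent shift.

After assembling e^{tJ} and conjugating by P, we get:

e^{tB} =
  [exp(-2*t), t^2*exp(-2*t) - 3*t*exp(-2*t), -t^2*exp(-2*t)/2 + t*exp(-2*t)]
  [0, -2*t*exp(-2*t) + exp(-2*t), t*exp(-2*t)]
  [0, -4*t*exp(-2*t), 2*t*exp(-2*t) + exp(-2*t)]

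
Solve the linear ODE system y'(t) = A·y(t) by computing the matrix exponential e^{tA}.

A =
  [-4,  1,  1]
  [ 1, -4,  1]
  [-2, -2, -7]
e^{tA} =
  [t*exp(-5*t) + exp(-5*t), t*exp(-5*t), t*exp(-5*t)]
  [t*exp(-5*t), t*exp(-5*t) + exp(-5*t), t*exp(-5*t)]
  [-2*t*exp(-5*t), -2*t*exp(-5*t), -2*t*exp(-5*t) + exp(-5*t)]

Strategy: write A = P · J · P⁻¹ where J is a Jordan canonical form, so e^{tA} = P · e^{tJ} · P⁻¹, and e^{tJ} can be computed block-by-block.

A has Jordan form
J =
  [-5,  1,  0]
  [ 0, -5,  0]
  [ 0,  0, -5]
(up to reordering of blocks).

Per-block formulas:
  For a 2×2 Jordan block J_2(-5): exp(t · J_2(-5)) = e^(-5t)·(I + t·N), where N is the 2×2 nilpotent shift.
  For a 1×1 block at λ = -5: exp(t · [-5]) = [e^(-5t)].

After assembling e^{tJ} and conjugating by P, we get:

e^{tA} =
  [t*exp(-5*t) + exp(-5*t), t*exp(-5*t), t*exp(-5*t)]
  [t*exp(-5*t), t*exp(-5*t) + exp(-5*t), t*exp(-5*t)]
  [-2*t*exp(-5*t), -2*t*exp(-5*t), -2*t*exp(-5*t) + exp(-5*t)]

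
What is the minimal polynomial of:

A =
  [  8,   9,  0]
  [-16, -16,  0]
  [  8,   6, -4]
x^2 + 8*x + 16

The characteristic polynomial is χ_A(x) = (x + 4)^3, so the eigenvalues are known. The minimal polynomial is
  m_A(x) = Π_λ (x − λ)^{k_λ}
where k_λ is the size of the *largest* Jordan block for λ (equivalently, the smallest k with (A − λI)^k v = 0 for every generalised eigenvector v of λ).

  λ = -4: largest Jordan block has size 2, contributing (x + 4)^2

So m_A(x) = (x + 4)^2 = x^2 + 8*x + 16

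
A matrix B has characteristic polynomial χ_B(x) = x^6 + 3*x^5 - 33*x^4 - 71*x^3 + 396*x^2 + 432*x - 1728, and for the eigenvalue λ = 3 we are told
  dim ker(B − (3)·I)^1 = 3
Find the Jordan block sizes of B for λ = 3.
Block sizes for λ = 3: [1, 1, 1]

From the dimensions of kernels of powers, the number of Jordan blocks of size at least j is d_j − d_{j−1} where d_j = dim ker(N^j) (with d_0 = 0). Computing the differences gives [3].
The number of blocks of size exactly k is (#blocks of size ≥ k) − (#blocks of size ≥ k + 1), so the partition is: 3 block(s) of size 1.
In nonincreasing order the block sizes are [1, 1, 1].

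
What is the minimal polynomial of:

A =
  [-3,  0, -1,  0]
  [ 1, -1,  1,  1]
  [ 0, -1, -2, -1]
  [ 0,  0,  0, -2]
x^3 + 6*x^2 + 12*x + 8

The characteristic polynomial is χ_A(x) = (x + 2)^4, so the eigenvalues are known. The minimal polynomial is
  m_A(x) = Π_λ (x − λ)^{k_λ}
where k_λ is the size of the *largest* Jordan block for λ (equivalently, the smallest k with (A − λI)^k v = 0 for every generalised eigenvector v of λ).

  λ = -2: largest Jordan block has size 3, contributing (x + 2)^3

So m_A(x) = (x + 2)^3 = x^3 + 6*x^2 + 12*x + 8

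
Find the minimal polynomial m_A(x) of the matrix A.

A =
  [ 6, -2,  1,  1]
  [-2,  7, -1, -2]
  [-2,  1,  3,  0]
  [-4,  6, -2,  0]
x^3 - 12*x^2 + 48*x - 64

The characteristic polynomial is χ_A(x) = (x - 4)^4, so the eigenvalues are known. The minimal polynomial is
  m_A(x) = Π_λ (x − λ)^{k_λ}
where k_λ is the size of the *largest* Jordan block for λ (equivalently, the smallest k with (A − λI)^k v = 0 for every generalised eigenvector v of λ).

  λ = 4: largest Jordan block has size 3, contributing (x − 4)^3

So m_A(x) = (x - 4)^3 = x^3 - 12*x^2 + 48*x - 64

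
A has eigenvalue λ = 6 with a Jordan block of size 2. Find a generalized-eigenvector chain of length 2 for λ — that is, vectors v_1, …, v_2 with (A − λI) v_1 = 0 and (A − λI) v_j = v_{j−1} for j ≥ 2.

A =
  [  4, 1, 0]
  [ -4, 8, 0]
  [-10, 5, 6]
A Jordan chain for λ = 6 of length 2:
v_1 = (-2, -4, -10)ᵀ
v_2 = (1, 0, 0)ᵀ

Let N = A − (6)·I. We want v_2 with N^2 v_2 = 0 but N^1 v_2 ≠ 0; then v_{j-1} := N · v_j for j = 2, …, 2.

Pick v_2 = (1, 0, 0)ᵀ.
Then v_1 = N · v_2 = (-2, -4, -10)ᵀ.

Sanity check: (A − (6)·I) v_1 = (0, 0, 0)ᵀ = 0. ✓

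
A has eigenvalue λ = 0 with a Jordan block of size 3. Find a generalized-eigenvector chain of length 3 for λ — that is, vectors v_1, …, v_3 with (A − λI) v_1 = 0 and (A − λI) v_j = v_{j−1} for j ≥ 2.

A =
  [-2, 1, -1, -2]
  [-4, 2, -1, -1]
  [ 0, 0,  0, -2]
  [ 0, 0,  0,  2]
A Jordan chain for λ = 0 of length 3:
v_1 = (1, 2, 0, 0)ᵀ
v_2 = (-1, -1, 0, 0)ᵀ
v_3 = (0, 0, 1, 0)ᵀ

Let N = A − (0)·I. We want v_3 with N^3 v_3 = 0 but N^2 v_3 ≠ 0; then v_{j-1} := N · v_j for j = 3, …, 2.

Pick v_3 = (0, 0, 1, 0)ᵀ.
Then v_2 = N · v_3 = (-1, -1, 0, 0)ᵀ.
Then v_1 = N · v_2 = (1, 2, 0, 0)ᵀ.

Sanity check: (A − (0)·I) v_1 = (0, 0, 0, 0)ᵀ = 0. ✓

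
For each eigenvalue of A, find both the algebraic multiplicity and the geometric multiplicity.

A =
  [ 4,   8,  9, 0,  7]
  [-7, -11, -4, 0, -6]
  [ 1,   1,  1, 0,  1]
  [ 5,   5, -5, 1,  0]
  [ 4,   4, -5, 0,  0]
λ = -4: alg = 2, geom = 1; λ = 1: alg = 3, geom = 2

Step 1 — factor the characteristic polynomial to read off the algebraic multiplicities:
  χ_A(x) = (x - 1)^3*(x + 4)^2

Step 2 — compute geometric multiplicities via the rank-nullity identity g(λ) = n − rank(A − λI):
  rank(A − (-4)·I) = 4, so dim ker(A − (-4)·I) = n − 4 = 1
  rank(A − (1)·I) = 3, so dim ker(A − (1)·I) = n − 3 = 2

Summary:
  λ = -4: algebraic multiplicity = 2, geometric multiplicity = 1
  λ = 1: algebraic multiplicity = 3, geometric multiplicity = 2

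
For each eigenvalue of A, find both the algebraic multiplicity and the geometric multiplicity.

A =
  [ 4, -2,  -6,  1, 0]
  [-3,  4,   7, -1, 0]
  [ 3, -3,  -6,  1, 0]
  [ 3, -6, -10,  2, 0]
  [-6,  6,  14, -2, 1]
λ = 1: alg = 5, geom = 3

Step 1 — factor the characteristic polynomial to read off the algebraic multiplicities:
  χ_A(x) = (x - 1)^5

Step 2 — compute geometric multiplicities via the rank-nullity identity g(λ) = n − rank(A − λI):
  rank(A − (1)·I) = 2, so dim ker(A − (1)·I) = n − 2 = 3

Summary:
  λ = 1: algebraic multiplicity = 5, geometric multiplicity = 3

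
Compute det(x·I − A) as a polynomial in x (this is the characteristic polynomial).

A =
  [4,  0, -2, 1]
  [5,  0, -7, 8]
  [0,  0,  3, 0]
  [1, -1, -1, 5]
x^4 - 12*x^3 + 54*x^2 - 108*x + 81

Expanding det(x·I − A) (e.g. by cofactor expansion or by noting that A is similar to its Jordan form J, which has the same characteristic polynomial as A) gives
  χ_A(x) = x^4 - 12*x^3 + 54*x^2 - 108*x + 81
which factors as (x - 3)^4. The eigenvalues (with algebraic multiplicities) are λ = 3 with multiplicity 4.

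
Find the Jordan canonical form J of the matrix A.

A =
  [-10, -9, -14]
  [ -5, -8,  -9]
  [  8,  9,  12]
J_3(-2)

The characteristic polynomial is
  det(x·I − A) = x^3 + 6*x^2 + 12*x + 8 = (x + 2)^3

Eigenvalues and multiplicities (the geometric multiplicity of λ is n − rank(A − λI), which equals the number of Jordan blocks for λ):
  λ = -2: algebraic multiplicity = 3, geometric multiplicity = 1

Determining the block sizes for each eigenvalue:
  λ = -2: one block (gm = 1), so the single block has size am = 3 → block sizes [3]

Assembling the blocks gives a Jordan form
J =
  [-2,  1,  0]
  [ 0, -2,  1]
  [ 0,  0, -2]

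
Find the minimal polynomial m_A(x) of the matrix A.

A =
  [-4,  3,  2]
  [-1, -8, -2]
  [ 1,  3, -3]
x^2 + 10*x + 25

The characteristic polynomial is χ_A(x) = (x + 5)^3, so the eigenvalues are known. The minimal polynomial is
  m_A(x) = Π_λ (x − λ)^{k_λ}
where k_λ is the size of the *largest* Jordan block for λ (equivalently, the smallest k with (A − λI)^k v = 0 for every generalised eigenvector v of λ).

  λ = -5: largest Jordan block has size 2, contributing (x + 5)^2

So m_A(x) = (x + 5)^2 = x^2 + 10*x + 25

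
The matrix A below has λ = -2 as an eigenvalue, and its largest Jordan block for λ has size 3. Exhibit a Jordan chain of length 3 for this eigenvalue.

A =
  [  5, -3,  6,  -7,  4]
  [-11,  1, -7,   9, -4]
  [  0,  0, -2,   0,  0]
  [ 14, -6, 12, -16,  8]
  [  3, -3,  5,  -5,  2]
A Jordan chain for λ = -2 of length 3:
v_1 = (-4, 4, 0, -8, -4)ᵀ
v_2 = (7, -11, 0, 14, 3)ᵀ
v_3 = (1, 0, 0, 0, 0)ᵀ

Let N = A − (-2)·I. We want v_3 with N^3 v_3 = 0 but N^2 v_3 ≠ 0; then v_{j-1} := N · v_j for j = 3, …, 2.

Pick v_3 = (1, 0, 0, 0, 0)ᵀ.
Then v_2 = N · v_3 = (7, -11, 0, 14, 3)ᵀ.
Then v_1 = N · v_2 = (-4, 4, 0, -8, -4)ᵀ.

Sanity check: (A − (-2)·I) v_1 = (0, 0, 0, 0, 0)ᵀ = 0. ✓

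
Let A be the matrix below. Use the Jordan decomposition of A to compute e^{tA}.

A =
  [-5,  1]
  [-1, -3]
e^{tA} =
  [-t*exp(-4*t) + exp(-4*t), t*exp(-4*t)]
  [-t*exp(-4*t), t*exp(-4*t) + exp(-4*t)]

Strategy: write A = P · J · P⁻¹ where J is a Jordan canonical form, so e^{tA} = P · e^{tJ} · P⁻¹, and e^{tJ} can be computed block-by-block.

A has Jordan form
J =
  [-4,  1]
  [ 0, -4]
(up to reordering of blocks).

Per-block formulas:
  For a 2×2 Jordan block J_2(-4): exp(t · J_2(-4)) = e^(-4t)·(I + t·N), where N is the 2×2 nilpotent shift.

After assembling e^{tJ} and conjugating by P, we get:

e^{tA} =
  [-t*exp(-4*t) + exp(-4*t), t*exp(-4*t)]
  [-t*exp(-4*t), t*exp(-4*t) + exp(-4*t)]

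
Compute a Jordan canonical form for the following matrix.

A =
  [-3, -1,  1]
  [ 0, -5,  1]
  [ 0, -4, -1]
J_3(-3)

The characteristic polynomial is
  det(x·I − A) = x^3 + 9*x^2 + 27*x + 27 = (x + 3)^3

Eigenvalues and multiplicities (the geometric multiplicity of λ is n − rank(A − λI), which equals the number of Jordan blocks for λ):
  λ = -3: algebraic multiplicity = 3, geometric multiplicity = 1

Determining the block sizes for each eigenvalue:
  λ = -3: one block (gm = 1), so the single block has size am = 3 → block sizes [3]

Assembling the blocks gives a Jordan form
J =
  [-3,  1,  0]
  [ 0, -3,  1]
  [ 0,  0, -3]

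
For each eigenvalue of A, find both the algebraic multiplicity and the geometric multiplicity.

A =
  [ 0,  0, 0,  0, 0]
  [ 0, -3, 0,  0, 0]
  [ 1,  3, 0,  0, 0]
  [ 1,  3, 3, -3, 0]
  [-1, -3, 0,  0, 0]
λ = -3: alg = 2, geom = 2; λ = 0: alg = 3, geom = 2

Step 1 — factor the characteristic polynomial to read off the algebraic multiplicities:
  χ_A(x) = x^3*(x + 3)^2

Step 2 — compute geometric multiplicities via the rank-nullity identity g(λ) = n − rank(A − λI):
  rank(A − (-3)·I) = 3, so dim ker(A − (-3)·I) = n − 3 = 2
  rank(A − (0)·I) = 3, so dim ker(A − (0)·I) = n − 3 = 2

Summary:
  λ = -3: algebraic multiplicity = 2, geometric multiplicity = 2
  λ = 0: algebraic multiplicity = 3, geometric multiplicity = 2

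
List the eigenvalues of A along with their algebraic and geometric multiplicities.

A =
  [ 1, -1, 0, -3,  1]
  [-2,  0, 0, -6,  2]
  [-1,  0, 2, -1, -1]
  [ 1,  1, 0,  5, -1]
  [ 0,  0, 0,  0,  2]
λ = 2: alg = 5, geom = 3

Step 1 — factor the characteristic polynomial to read off the algebraic multiplicities:
  χ_A(x) = (x - 2)^5

Step 2 — compute geometric multiplicities via the rank-nullity identity g(λ) = n − rank(A − λI):
  rank(A − (2)·I) = 2, so dim ker(A − (2)·I) = n − 2 = 3

Summary:
  λ = 2: algebraic multiplicity = 5, geometric multiplicity = 3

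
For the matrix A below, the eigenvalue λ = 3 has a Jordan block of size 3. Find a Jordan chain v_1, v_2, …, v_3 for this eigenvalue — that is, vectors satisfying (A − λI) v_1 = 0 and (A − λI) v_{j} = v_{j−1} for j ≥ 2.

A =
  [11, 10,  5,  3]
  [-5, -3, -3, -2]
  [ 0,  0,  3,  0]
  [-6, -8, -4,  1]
A Jordan chain for λ = 3 of length 3:
v_1 = (-4, 2, 0, 4)ᵀ
v_2 = (8, -5, 0, -6)ᵀ
v_3 = (1, 0, 0, 0)ᵀ

Let N = A − (3)·I. We want v_3 with N^3 v_3 = 0 but N^2 v_3 ≠ 0; then v_{j-1} := N · v_j for j = 3, …, 2.

Pick v_3 = (1, 0, 0, 0)ᵀ.
Then v_2 = N · v_3 = (8, -5, 0, -6)ᵀ.
Then v_1 = N · v_2 = (-4, 2, 0, 4)ᵀ.

Sanity check: (A − (3)·I) v_1 = (0, 0, 0, 0)ᵀ = 0. ✓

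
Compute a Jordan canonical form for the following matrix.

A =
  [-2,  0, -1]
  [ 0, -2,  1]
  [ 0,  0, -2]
J_2(-2) ⊕ J_1(-2)

The characteristic polynomial is
  det(x·I − A) = x^3 + 6*x^2 + 12*x + 8 = (x + 2)^3

Eigenvalues and multiplicities (the geometric multiplicity of λ is n − rank(A − λI), which equals the number of Jordan blocks for λ):
  λ = -2: algebraic multiplicity = 3, geometric multiplicity = 2

Determining the block sizes for each eigenvalue:
  λ = -2: 2 blocks summing to 3 forces exactly one block of size 2 and the rest size 1 → block sizes [2, 1]

Assembling the blocks gives a Jordan form
J =
  [-2,  1,  0]
  [ 0, -2,  0]
  [ 0,  0, -2]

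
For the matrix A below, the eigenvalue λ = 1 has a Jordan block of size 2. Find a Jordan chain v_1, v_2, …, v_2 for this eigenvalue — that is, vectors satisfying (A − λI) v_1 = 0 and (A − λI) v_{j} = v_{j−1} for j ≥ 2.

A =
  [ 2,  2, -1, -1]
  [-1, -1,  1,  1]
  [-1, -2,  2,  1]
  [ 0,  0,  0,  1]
A Jordan chain for λ = 1 of length 2:
v_1 = (1, -1, -1, 0)ᵀ
v_2 = (1, 0, 0, 0)ᵀ

Let N = A − (1)·I. We want v_2 with N^2 v_2 = 0 but N^1 v_2 ≠ 0; then v_{j-1} := N · v_j for j = 2, …, 2.

Pick v_2 = (1, 0, 0, 0)ᵀ.
Then v_1 = N · v_2 = (1, -1, -1, 0)ᵀ.

Sanity check: (A − (1)·I) v_1 = (0, 0, 0, 0)ᵀ = 0. ✓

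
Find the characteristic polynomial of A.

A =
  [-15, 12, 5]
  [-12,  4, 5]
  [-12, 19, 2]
x^3 + 9*x^2 + 27*x + 27

Expanding det(x·I − A) (e.g. by cofactor expansion or by noting that A is similar to its Jordan form J, which has the same characteristic polynomial as A) gives
  χ_A(x) = x^3 + 9*x^2 + 27*x + 27
which factors as (x + 3)^3. The eigenvalues (with algebraic multiplicities) are λ = -3 with multiplicity 3.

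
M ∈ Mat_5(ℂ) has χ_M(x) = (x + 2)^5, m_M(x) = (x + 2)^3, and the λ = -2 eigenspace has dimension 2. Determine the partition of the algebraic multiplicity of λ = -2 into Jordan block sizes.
Block sizes for λ = -2: [3, 2]

Step 1 — from the characteristic polynomial, algebraic multiplicity of λ = -2 is 5. From dim ker(M − (-2)·I) = 2, there are exactly 2 Jordan blocks for λ = -2.
Step 2 — from the minimal polynomial, the factor (x + 2)^3 tells us the largest block for λ = -2 has size 3.
Step 3 — with total size 5, 2 blocks, and largest block 3, the block sizes (in nonincreasing order) are [3, 2].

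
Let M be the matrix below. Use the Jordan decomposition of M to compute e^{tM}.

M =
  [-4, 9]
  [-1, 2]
e^{tM} =
  [-3*t*exp(-t) + exp(-t), 9*t*exp(-t)]
  [-t*exp(-t), 3*t*exp(-t) + exp(-t)]

Strategy: write M = P · J · P⁻¹ where J is a Jordan canonical form, so e^{tM} = P · e^{tJ} · P⁻¹, and e^{tJ} can be computed block-by-block.

M has Jordan form
J =
  [-1,  1]
  [ 0, -1]
(up to reordering of blocks).

Per-block formulas:
  For a 2×2 Jordan block J_2(-1): exp(t · J_2(-1)) = e^(-1t)·(I + t·N), where N is the 2×2 nilpotent shift.

After assembling e^{tJ} and conjugating by P, we get:

e^{tM} =
  [-3*t*exp(-t) + exp(-t), 9*t*exp(-t)]
  [-t*exp(-t), 3*t*exp(-t) + exp(-t)]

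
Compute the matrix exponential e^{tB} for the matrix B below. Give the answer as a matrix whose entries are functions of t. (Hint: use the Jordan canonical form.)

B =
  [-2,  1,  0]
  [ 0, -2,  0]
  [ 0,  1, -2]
e^{tB} =
  [exp(-2*t), t*exp(-2*t), 0]
  [0, exp(-2*t), 0]
  [0, t*exp(-2*t), exp(-2*t)]

Strategy: write B = P · J · P⁻¹ where J is a Jordan canonical form, so e^{tB} = P · e^{tJ} · P⁻¹, and e^{tJ} can be computed block-by-block.

B has Jordan form
J =
  [-2,  1,  0]
  [ 0, -2,  0]
  [ 0,  0, -2]
(up to reordering of blocks).

Per-block formulas:
  For a 1×1 block at λ = -2: exp(t · [-2]) = [e^(-2t)].
  For a 2×2 Jordan block J_2(-2): exp(t · J_2(-2)) = e^(-2t)·(I + t·N), where N is the 2×2 nilpotent shift.

After assembling e^{tJ} and conjugating by P, we get:

e^{tB} =
  [exp(-2*t), t*exp(-2*t), 0]
  [0, exp(-2*t), 0]
  [0, t*exp(-2*t), exp(-2*t)]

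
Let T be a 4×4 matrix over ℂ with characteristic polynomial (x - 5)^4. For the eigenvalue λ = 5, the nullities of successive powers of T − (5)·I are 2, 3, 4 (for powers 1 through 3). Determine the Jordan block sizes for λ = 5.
Block sizes for λ = 5: [3, 1]

From the dimensions of kernels of powers, the number of Jordan blocks of size at least j is d_j − d_{j−1} where d_j = dim ker(N^j) (with d_0 = 0). Computing the differences gives [2, 1, 1].
The number of blocks of size exactly k is (#blocks of size ≥ k) − (#blocks of size ≥ k + 1), so the partition is: 1 block(s) of size 1, 1 block(s) of size 3.
In nonincreasing order the block sizes are [3, 1].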